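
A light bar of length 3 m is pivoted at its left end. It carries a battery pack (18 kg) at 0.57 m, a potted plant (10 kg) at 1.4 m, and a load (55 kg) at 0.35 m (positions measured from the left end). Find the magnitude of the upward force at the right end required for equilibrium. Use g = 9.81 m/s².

About the left end:
Battery pack: 18 × 9.81 = 176.6 N down at 0.57 m → arm 0.57 m, τ = 176.6 × 0.57 = 100.7 N·m clockwise.
Potted plant: 10 × 9.81 = 98.1 N down at 1.4 m → arm 1.4 m, τ = 98.1 × 1.4 = 137.3 N·m clockwise.
Load: 55 × 9.81 = 539.6 N down at 0.35 m → arm 0.35 m, τ = 539.6 × 0.35 = 188.9 N·m clockwise.
Net moment of the loads = 426.9 N·m clockwise.
The upward force F acts at the right end, arm 3 m, giving F × 3 counterclockwise.
Balancing moments: F × 3 = 426.9, giving F = 426.9 / 3 = 142 N.

F ≈ 142 N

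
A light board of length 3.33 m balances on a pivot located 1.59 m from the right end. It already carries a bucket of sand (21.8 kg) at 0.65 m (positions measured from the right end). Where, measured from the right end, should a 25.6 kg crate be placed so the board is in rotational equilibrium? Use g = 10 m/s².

Taking torques about the pivot (at 1.59 m from the right end):
Bucket of sand: 21.8 × 10 = 218 N down at 0.65 m → arm 0.94 m, τ = 218 × 0.94 = 204.9 N·m clockwise.
Net moment of existing loads = 204.9 N·m clockwise.
The crate weighs 25.6 × 10 = 256 N and must supply an equal counterclockwise moment, so its lever arm about the pivot is 204.9 / 256 = 0.8 m.
That puts it at 1.59 + 0.8 = 2.39 m from the right end.

x ≈ 2.39 m from the right end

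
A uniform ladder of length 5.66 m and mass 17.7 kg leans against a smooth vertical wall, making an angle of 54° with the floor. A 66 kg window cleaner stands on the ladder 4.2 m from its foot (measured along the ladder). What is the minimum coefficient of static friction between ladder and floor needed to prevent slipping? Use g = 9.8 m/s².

μ_min ≈ 0.502

Choose the foot of the ladder as the axis so the floor normal and friction both act there and drop out.
Ladder weight 17.7×9.8 = 173.5 N acts at 2.83 m along the ladder; its horizontal arm is 2.83·cos54° = 1.663 m → τ = 288.5 N·m clockwise.
Window cleaner: 66×9.8 = 646.8 N at 4.2 m → arm 2.469 m → τ = 1597 N·m clockwise.
Wall normal N acts horizontally at the top; its moment arm is the height L sinθ = 5.66·sin54° = 4.579 m, counterclockwise.
Balancing moments: N × 4.579 = 1886, giving N = 411.9 N.
ΣFx = 0 ⇒ f = N_wall = 411.9 N. ΣFy = 0 ⇒ N_floor = 820.3 N.
μ_min = f / N_floor = 411.9 / 820.3 = 0.502.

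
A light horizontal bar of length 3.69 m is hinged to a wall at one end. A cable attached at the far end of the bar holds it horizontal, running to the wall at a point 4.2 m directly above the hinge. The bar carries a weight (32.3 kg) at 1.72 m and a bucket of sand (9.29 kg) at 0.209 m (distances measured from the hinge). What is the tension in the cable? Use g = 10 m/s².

Take moments about the hinge.
Weight: 32.3 × 10 = 323 N down at 1.72 m → arm 1.72 m, τ = 323 × 1.72 = 555.6 N·m clockwise.
Bucket of sand: 9.29 × 10 = 92.9 N down at 0.209 m → arm 0.209 m, τ = 92.9 × 0.209 = 19.42 N·m clockwise.
Total clockwise load moment = 575 N·m.
The cable tension T acts at 3.69 m; only its component perpendicular to the bar, T sinθ, produces torque. sinθ = h/√(h²+d²) = 4.2/√(4.2²+3.69²) = 0.7512.
Στ = 0 ⇒ T × 3.69 × 0.7512 = 575 ⇒ T = 575 / 2.772 = 207 N.

T ≈ 207 N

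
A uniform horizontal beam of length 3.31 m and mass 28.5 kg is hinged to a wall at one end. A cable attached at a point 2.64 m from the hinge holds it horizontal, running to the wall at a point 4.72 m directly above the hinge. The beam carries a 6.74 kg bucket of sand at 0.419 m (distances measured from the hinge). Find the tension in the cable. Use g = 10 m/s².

T ≈ 217 N

Taking torques about the hinge:
Beam weight: 28.5 × 10 = 285 N down at 1.655 m → arm 1.655 m, τ = 285 × 1.655 = 471.7 N·m clockwise.
Bucket of sand: 6.74 × 10 = 67.4 N down at 0.419 m → arm 0.419 m, τ = 67.4 × 0.419 = 28.24 N·m clockwise.
Total clockwise load moment = 499.9 N·m.
The cable tension T acts at 2.64 m; only its component perpendicular to the beam, T sinθ, produces torque. sinθ = h/√(h²+d²) = 4.72/√(4.72²+2.64²) = 0.8728.
Balancing moments: T × 2.64 × 0.8728 = 499.9, giving T = 499.9 / 2.304 = 217 N.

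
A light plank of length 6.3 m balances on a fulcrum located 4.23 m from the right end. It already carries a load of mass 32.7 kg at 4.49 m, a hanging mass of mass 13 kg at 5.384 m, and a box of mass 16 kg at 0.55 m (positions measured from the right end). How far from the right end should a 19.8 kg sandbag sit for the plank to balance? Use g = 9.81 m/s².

x ≈ 6.02 m from the right end

Taking torques about the fulcrum (at 4.23 m from the right end):
Load: 32.7 × 9.81 = 320.8 N down at 4.49 m → arm 0.26 m, τ = 320.8 × 0.26 = 83.41 N·m counterclockwise.
Hanging mass: 13 × 9.81 = 127.5 N down at 5.384 m → arm 1.154 m, τ = 127.5 × 1.154 = 147.1 N·m counterclockwise.
Box: 16 × 9.81 = 157 N down at 0.55 m → arm 3.68 m, τ = 157 × 3.68 = 577.8 N·m clockwise.
Net moment of existing loads = 347.3 N·m clockwise.
The sandbag weighs 19.8 × 9.81 = 194.2 N and must supply an equal counterclockwise moment, so its lever arm about the fulcrum is 347.3 / 194.2 = 1.79 m.
That puts it at 4.23 + 1.79 = 6.02 m from the right end.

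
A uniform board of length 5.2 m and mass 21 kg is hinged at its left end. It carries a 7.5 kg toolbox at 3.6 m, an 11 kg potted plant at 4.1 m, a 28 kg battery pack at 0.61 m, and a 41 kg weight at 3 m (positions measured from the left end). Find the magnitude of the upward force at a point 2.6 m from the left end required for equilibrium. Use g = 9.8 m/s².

Choose the left end as the axis so the unknown pivot reaction has zero arm there.
Beam weight: 21 × 9.8 = 205.8 N down at 2.6 m → arm 2.6 m, τ = 205.8 × 2.6 = 535.1 N·m clockwise.
Toolbox: 7.5 × 9.8 = 73.5 N down at 3.6 m → arm 3.6 m, τ = 73.5 × 3.6 = 264.6 N·m clockwise.
Potted plant: 11 × 9.8 = 107.8 N down at 4.1 m → arm 4.1 m, τ = 107.8 × 4.1 = 442 N·m clockwise.
Battery pack: 28 × 9.8 = 274.4 N down at 0.61 m → arm 0.61 m, τ = 274.4 × 0.61 = 167.4 N·m clockwise.
Weight: 41 × 9.8 = 401.8 N down at 3 m → arm 3 m, τ = 401.8 × 3 = 1205 N·m clockwise.
Net moment of the loads = 2614 N·m clockwise.
The upward force F acts at a point 2.6 m from the left end, arm 2.6 m, giving F × 2.6 counterclockwise.
For rotational equilibrium, F × 2.6 = 2614, so F = 2614 / 2.6 = 1010 N.

F ≈ 1010 N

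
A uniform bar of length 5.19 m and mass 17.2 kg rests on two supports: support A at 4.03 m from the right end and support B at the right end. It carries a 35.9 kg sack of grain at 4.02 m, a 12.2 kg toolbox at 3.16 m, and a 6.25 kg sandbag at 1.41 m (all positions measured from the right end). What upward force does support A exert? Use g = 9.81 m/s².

R_A ≈ 575 N

Take moments about support B.
Beam weight: 17.2 × 9.81 = 168.7 N down at 2.595 m → arm 2.595 m, τ = 168.7 × 2.595 = 437.8 N·m counterclockwise.
Sack of grain: 35.9 × 9.81 = 352.2 N down at 4.02 m → arm 4.02 m, τ = 352.2 × 4.02 = 1416 N·m counterclockwise.
Toolbox: 12.2 × 9.81 = 119.7 N down at 3.16 m → arm 3.16 m, τ = 119.7 × 3.16 = 378.3 N·m counterclockwise.
Sandbag: 6.25 × 9.81 = 61.31 N down at 1.41 m → arm 1.41 m, τ = 61.31 × 1.41 = 86.45 N·m counterclockwise.
Net load moment about support B = 2319 N·m counterclockwise.
Reaction R at support A is upward at 4.03 m, arm 4.03 m → moment R × 4.03 clockwise.
Στ = 0 ⇒ R × 4.03 = 2319 ⇒ R = 575 N.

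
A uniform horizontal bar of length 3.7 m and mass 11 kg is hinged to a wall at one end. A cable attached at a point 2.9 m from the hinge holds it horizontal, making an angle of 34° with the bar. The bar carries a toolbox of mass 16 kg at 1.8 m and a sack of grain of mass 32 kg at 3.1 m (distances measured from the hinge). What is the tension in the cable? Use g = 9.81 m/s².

T ≈ 897 N

Choose the hinge as the axis so the unknown hinge reaction has zero arm there.
Beam weight: 11 × 9.81 = 107.9 N down at 1.85 m → arm 1.85 m, τ = 107.9 × 1.85 = 199.6 N·m clockwise.
Toolbox: 16 × 9.81 = 157 N down at 1.8 m → arm 1.8 m, τ = 157 × 1.8 = 282.6 N·m clockwise.
Sack of grain: 32 × 9.81 = 313.9 N down at 3.1 m → arm 3.1 m, τ = 313.9 × 3.1 = 973.1 N·m clockwise.
Total clockwise load moment = 1455 N·m.
The cable tension T acts at 2.9 m; only its component perpendicular to the bar, T sinθ, produces torque. sin 34° = 0.5592.
Setting net torque to zero: T × 2.9 × 0.5592 = 1455 → T = 1455 / 1.622 = 897 N.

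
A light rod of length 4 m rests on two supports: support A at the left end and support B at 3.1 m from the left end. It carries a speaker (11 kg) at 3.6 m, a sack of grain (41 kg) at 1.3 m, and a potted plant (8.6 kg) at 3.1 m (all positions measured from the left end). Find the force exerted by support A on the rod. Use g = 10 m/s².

Sum moments about support B (its reaction then has zero moment arm).
Speaker: 11 × 10 = 110 N down at 3.6 m → arm 0.5 m, τ = 110 × 0.5 = 55 N·m clockwise.
Sack of grain: 41 × 10 = 410 N down at 1.3 m → arm 1.8 m, τ = 410 × 1.8 = 738 N·m counterclockwise.
Potted plant: acts at the support B, moment arm 0 → no torque.
Net load moment about support B = 683 N·m counterclockwise.
Reaction R at support A is upward at 0 m, arm 3.1 m → moment R × 3.1 clockwise.
Στ = 0 ⇒ R × 3.1 = 683 ⇒ R = 220 N.

R_A ≈ 220 N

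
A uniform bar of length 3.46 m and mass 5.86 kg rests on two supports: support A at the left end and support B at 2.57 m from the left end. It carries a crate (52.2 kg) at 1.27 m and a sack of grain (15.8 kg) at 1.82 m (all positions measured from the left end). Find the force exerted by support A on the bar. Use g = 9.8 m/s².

About support B:
Beam weight: 5.86 × 9.8 = 57.43 N down at 1.73 m → arm 0.84 m, τ = 57.43 × 0.84 = 48.24 N·m counterclockwise.
Crate: 52.2 × 9.8 = 511.6 N down at 1.27 m → arm 1.3 m, τ = 511.6 × 1.3 = 665.1 N·m counterclockwise.
Sack of grain: 15.8 × 9.8 = 154.8 N down at 1.82 m → arm 0.75 m, τ = 154.8 × 0.75 = 116.1 N·m counterclockwise.
Net load moment about support B = 829.4 N·m counterclockwise.
Reaction R at support A is upward at 0 m, arm 2.57 m → moment R × 2.57 clockwise.
Στ = 0 ⇒ R × 2.57 = 829.4 ⇒ R = 323 N.

R_A ≈ 323 N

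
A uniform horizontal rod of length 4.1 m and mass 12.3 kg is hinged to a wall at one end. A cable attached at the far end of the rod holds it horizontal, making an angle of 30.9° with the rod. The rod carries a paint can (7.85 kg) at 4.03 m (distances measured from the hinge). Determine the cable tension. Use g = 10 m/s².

T ≈ 270 N

Take moments about the hinge.
Beam weight: 12.3 × 10 = 123 N down at 2.05 m → arm 2.05 m, τ = 123 × 2.05 = 252.1 N·m clockwise.
Paint can: 7.85 × 10 = 78.5 N down at 4.03 m → arm 4.03 m, τ = 78.5 × 4.03 = 316.4 N·m clockwise.
Total clockwise load moment = 568.5 N·m.
The cable tension T acts at 4.1 m; only its component perpendicular to the rod, T sinθ, produces torque. sin 30.9° = 0.5135.
Balancing moments: T × 4.1 × 0.5135 = 568.5, giving T = 568.5 / 2.105 = 270 N.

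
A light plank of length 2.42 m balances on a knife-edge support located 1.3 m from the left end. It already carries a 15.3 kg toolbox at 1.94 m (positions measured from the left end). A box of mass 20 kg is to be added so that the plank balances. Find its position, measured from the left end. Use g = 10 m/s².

x ≈ 0.81 m from the left end

Choose the knife-edge support (at 1.3 m from the left end) as the axis so the support reaction has zero arm there.
Toolbox: 15.3 × 10 = 153 N down at 1.94 m → arm 0.64 m, τ = 153 × 0.64 = 97.92 N·m clockwise.
Net moment of existing loads = 97.92 N·m clockwise.
The box weighs 20 × 10 = 200 N and must supply an equal counterclockwise moment, so its lever arm about the knife-edge support is 97.92 / 200 = 0.49 m.
That puts it at 1.3 − 0.49 = 0.81 m from the left end.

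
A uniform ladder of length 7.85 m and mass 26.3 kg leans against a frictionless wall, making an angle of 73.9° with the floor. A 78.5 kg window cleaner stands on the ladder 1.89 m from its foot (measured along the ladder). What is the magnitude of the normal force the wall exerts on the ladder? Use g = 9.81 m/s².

N_wall ≈ 90.7 N

About the foot of the ladder:
Ladder weight 26.3×9.81 = 258 N acts at 3.925 m along the ladder; its horizontal arm is 3.925·cos73.9° = 1.088 m → τ = 280.7 N·m clockwise.
Window cleaner: 78.5×9.81 = 770.1 N at 1.89 m → arm 0.5241 m → τ = 403.6 N·m clockwise.
Wall normal N acts horizontally at the top; its moment arm is the height L sinθ = 7.85·sin73.9° = 7.542 m, counterclockwise.
For rotational equilibrium, N × 7.542 = 684.3, so N = 90.7 N.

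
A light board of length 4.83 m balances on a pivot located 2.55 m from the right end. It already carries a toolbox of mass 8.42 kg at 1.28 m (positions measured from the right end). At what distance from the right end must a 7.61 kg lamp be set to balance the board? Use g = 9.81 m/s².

Choose the pivot (at 2.55 m from the right end) as the axis so the support reaction has zero arm there.
Toolbox: 8.42 × 9.81 = 82.6 N down at 1.28 m → arm 1.27 m, τ = 82.6 × 1.27 = 104.9 N·m clockwise.
Net moment of existing loads = 104.9 N·m clockwise.
The lamp weighs 7.61 × 9.81 = 74.65 N and must supply an equal counterclockwise moment, so its lever arm about the pivot is 104.9 / 74.65 = 1.41 m.
That puts it at 2.55 + 1.41 = 3.96 m from the right end.

x ≈ 3.96 m from the right end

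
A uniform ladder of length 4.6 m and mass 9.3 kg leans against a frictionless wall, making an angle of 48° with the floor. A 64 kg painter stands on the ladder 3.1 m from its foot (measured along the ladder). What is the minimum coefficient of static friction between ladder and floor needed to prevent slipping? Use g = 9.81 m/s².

Choose the foot of the ladder as the axis so the floor normal and friction both act there and drop out.
Ladder weight 9.3×9.81 = 91.23 N acts at 2.3 m along the ladder; its horizontal arm is 2.3·cos48° = 1.539 m → τ = 140.4 N·m clockwise.
Painter: 64×9.81 = 627.8 N at 3.1 m → arm 2.074 m → τ = 1302 N·m clockwise.
Wall normal N acts horizontally at the top; its moment arm is the height L sinθ = 4.6·sin48° = 3.418 m, counterclockwise.
Balancing moments: N × 3.418 = 1442, giving N = 421.9 N.
ΣFx = 0 ⇒ f = N_wall = 421.9 N. ΣFy = 0 ⇒ N_floor = 719 N.
μ_min = f / N_floor = 421.9 / 719 = 0.587.

μ_min ≈ 0.587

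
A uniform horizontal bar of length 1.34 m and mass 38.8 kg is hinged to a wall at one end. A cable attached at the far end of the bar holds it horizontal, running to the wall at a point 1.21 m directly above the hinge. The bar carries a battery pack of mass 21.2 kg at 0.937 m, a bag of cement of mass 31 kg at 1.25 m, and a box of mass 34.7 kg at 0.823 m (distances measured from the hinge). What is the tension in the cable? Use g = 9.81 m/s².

T ≈ 1240 N

Taking torques about the hinge:
Beam weight: 38.8 × 9.81 = 380.6 N down at 0.67 m → arm 0.67 m, τ = 380.6 × 0.67 = 255 N·m clockwise.
Battery pack: 21.2 × 9.81 = 208 N down at 0.937 m → arm 0.937 m, τ = 208 × 0.937 = 194.9 N·m clockwise.
Bag of cement: 31 × 9.81 = 304.1 N down at 1.25 m → arm 1.25 m, τ = 304.1 × 1.25 = 380.1 N·m clockwise.
Box: 34.7 × 9.81 = 340.4 N down at 0.823 m → arm 0.823 m, τ = 340.4 × 0.823 = 280.1 N·m clockwise.
Total clockwise load moment = 1110 N·m.
The cable tension T acts at 1.34 m; only its component perpendicular to the bar, T sinθ, produces torque. sinθ = h/√(h²+d²) = 1.21/√(1.21²+1.34²) = 0.6702.
Στ = 0 ⇒ T × 1.34 × 0.6702 = 1110 ⇒ T = 1110 / 0.8981 = 1240 N.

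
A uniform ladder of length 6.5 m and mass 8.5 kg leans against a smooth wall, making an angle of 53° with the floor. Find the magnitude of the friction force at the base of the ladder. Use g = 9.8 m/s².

f ≈ 31.4 N

Choose the foot of the ladder as the axis so the floor normal and friction both act there and drop out.
Ladder weight 8.5×9.8 = 83.3 N acts at 3.25 m along the ladder; its horizontal arm is 3.25·cos53° = 1.956 m → τ = 162.9 N·m clockwise.
Wall normal N acts horizontally at the top; its moment arm is the height L sinθ = 6.5·sin53° = 5.191 m, counterclockwise.
Balancing moments: N × 5.191 = 162.9, giving N = 31.4 N.
ΣFx = 0: friction at the foot balances the wall's push, so f = N_wall = 31.4 N.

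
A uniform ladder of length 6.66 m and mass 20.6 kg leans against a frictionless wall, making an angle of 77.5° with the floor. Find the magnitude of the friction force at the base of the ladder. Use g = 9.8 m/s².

f ≈ 22.4 N

About the foot of the ladder:
Ladder weight 20.6×9.8 = 201.9 N acts at 3.33 m along the ladder; its horizontal arm is 3.33·cos77.5° = 0.7207 m → τ = 145.5 N·m clockwise.
Wall normal N acts horizontally at the top; its moment arm is the height L sinθ = 6.66·sin77.5° = 6.502 m, counterclockwise.
Setting net torque to zero: N × 6.502 = 145.5 → N = 22.4 N.
ΣFx = 0: friction at the foot balances the wall's push, so f = N_wall = 22.4 N.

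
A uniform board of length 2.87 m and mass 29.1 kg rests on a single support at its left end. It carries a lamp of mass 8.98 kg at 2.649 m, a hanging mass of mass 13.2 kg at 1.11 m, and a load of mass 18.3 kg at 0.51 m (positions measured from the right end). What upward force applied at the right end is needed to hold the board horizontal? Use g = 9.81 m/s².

F ≈ 377 N

Choose the left end as the axis so the unknown pivot reaction has zero arm there.
Beam weight: 29.1 × 9.81 = 285.5 N down at 1.435 m → arm 1.435 m, τ = 285.5 × 1.435 = 409.7 N·m clockwise.
Lamp: 8.98 × 9.81 = 88.09 N down at 2.649 m → arm 0.221 m, τ = 88.09 × 0.221 = 19.47 N·m clockwise.
Hanging mass: 13.2 × 9.81 = 129.5 N down at 1.11 m → arm 1.76 m, τ = 129.5 × 1.76 = 227.9 N·m clockwise.
Load: 18.3 × 9.81 = 179.5 N down at 0.51 m → arm 2.36 m, τ = 179.5 × 2.36 = 423.6 N·m clockwise.
Net moment of the loads = 1081 N·m clockwise.
The upward force F acts at the right end, arm 2.87 m, giving F × 2.87 counterclockwise.
Balancing moments: F × 2.87 = 1081, giving F = 1081 / 2.87 = 377 N.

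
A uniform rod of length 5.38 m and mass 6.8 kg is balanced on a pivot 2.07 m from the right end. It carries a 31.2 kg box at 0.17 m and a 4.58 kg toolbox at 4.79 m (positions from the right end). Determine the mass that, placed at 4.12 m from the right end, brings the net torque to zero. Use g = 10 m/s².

Taking torques about the pivot (at 2.07 m from the right end):
Beam weight: 6.8 × 10 = 68 N down at 2.69 m → arm 0.62 m, τ = 68 × 0.62 = 42.16 N·m counterclockwise.
Box: 31.2 × 10 = 312 N down at 0.17 m → arm 1.9 m, τ = 312 × 1.9 = 592.8 N·m clockwise.
Toolbox: 4.58 × 10 = 45.8 N down at 4.79 m → arm 2.72 m, τ = 45.8 × 2.72 = 124.6 N·m counterclockwise.
Net moment of known loads = 426 N·m clockwise.
An unknown mass m at 4.12 m has arm 2.05 m; its moment is m·g·2.05 counterclockwise.
Balancing moments: m × 10 × 2.05 = 426, giving m = 426 / (10 × 2.05) = 20.8 kg.

m ≈ 20.8 kg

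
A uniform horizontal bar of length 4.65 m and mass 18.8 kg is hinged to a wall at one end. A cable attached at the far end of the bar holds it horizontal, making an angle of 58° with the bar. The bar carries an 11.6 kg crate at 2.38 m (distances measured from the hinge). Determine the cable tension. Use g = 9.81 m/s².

T ≈ 177 N

Taking torques about the hinge:
Beam weight: 18.8 × 9.81 = 184.4 N down at 2.325 m → arm 2.325 m, τ = 184.4 × 2.325 = 428.7 N·m clockwise.
Crate: 11.6 × 9.81 = 113.8 N down at 2.38 m → arm 2.38 m, τ = 113.8 × 2.38 = 270.8 N·m clockwise.
Total clockwise load moment = 699.5 N·m.
The cable tension T acts at 4.65 m; only its component perpendicular to the bar, T sinθ, produces torque. sin 58° = 0.848.
Setting net torque to zero: T × 4.65 × 0.848 = 699.5 → T = 699.5 / 3.943 = 177 N.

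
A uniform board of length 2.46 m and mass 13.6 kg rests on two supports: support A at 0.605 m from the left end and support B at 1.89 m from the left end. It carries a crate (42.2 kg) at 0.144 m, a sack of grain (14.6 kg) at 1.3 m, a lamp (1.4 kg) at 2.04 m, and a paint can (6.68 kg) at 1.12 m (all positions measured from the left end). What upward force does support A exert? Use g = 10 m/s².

About support B:
Beam weight: 13.6 × 10 = 136 N down at 1.23 m → arm 0.66 m, τ = 136 × 0.66 = 89.76 N·m counterclockwise.
Crate: 42.2 × 10 = 422 N down at 0.144 m → arm 1.746 m, τ = 422 × 1.746 = 736.8 N·m counterclockwise.
Sack of grain: 14.6 × 10 = 146 N down at 1.3 m → arm 0.59 m, τ = 146 × 0.59 = 86.14 N·m counterclockwise.
Lamp: 1.4 × 10 = 14 N down at 2.04 m → arm 0.15 m, τ = 14 × 0.15 = 2.1 N·m clockwise.
Paint can: 6.68 × 10 = 66.8 N down at 1.12 m → arm 0.77 m, τ = 66.8 × 0.77 = 51.44 N·m counterclockwise.
Net load moment about support B = 962 N·m counterclockwise.
Reaction R at support A is upward at 0.605 m, arm 1.285 m → moment R × 1.285 clockwise.
Στ = 0 ⇒ R × 1.285 = 962 ⇒ R = 749 N.

R_A ≈ 749 N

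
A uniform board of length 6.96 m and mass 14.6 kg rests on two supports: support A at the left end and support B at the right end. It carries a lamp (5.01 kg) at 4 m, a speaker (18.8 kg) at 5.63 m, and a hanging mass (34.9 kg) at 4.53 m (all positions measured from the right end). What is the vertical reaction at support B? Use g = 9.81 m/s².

Taking torques about support A:
Beam weight: 14.6 × 9.81 = 143.2 N down at 3.48 m → arm 3.48 m, τ = 143.2 × 3.48 = 498.3 N·m clockwise.
Lamp: 5.01 × 9.81 = 49.15 N down at 4 m → arm 2.96 m, τ = 49.15 × 2.96 = 145.5 N·m clockwise.
Speaker: 18.8 × 9.81 = 184.4 N down at 5.63 m → arm 1.33 m, τ = 184.4 × 1.33 = 245.3 N·m clockwise.
Hanging mass: 34.9 × 9.81 = 342.4 N down at 4.53 m → arm 2.43 m, τ = 342.4 × 2.43 = 832 N·m clockwise.
Net load moment about support A = 1721 N·m clockwise.
Reaction R at support B is upward at 0 m, arm 6.96 m → moment R × 6.96 counterclockwise.
Στ = 0 ⇒ R × 6.96 = 1721 ⇒ R = 247 N.

R_B ≈ 247 N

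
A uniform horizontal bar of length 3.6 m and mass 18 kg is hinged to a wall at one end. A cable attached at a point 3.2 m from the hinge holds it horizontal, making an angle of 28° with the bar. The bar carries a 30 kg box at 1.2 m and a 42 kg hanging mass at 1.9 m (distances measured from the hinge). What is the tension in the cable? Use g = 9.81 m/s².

Choose the hinge as the axis so the unknown hinge reaction has zero arm there.
Beam weight: 18 × 9.81 = 176.6 N down at 1.8 m → arm 1.8 m, τ = 176.6 × 1.8 = 317.9 N·m clockwise.
Box: 30 × 9.81 = 294.3 N down at 1.2 m → arm 1.2 m, τ = 294.3 × 1.2 = 353.2 N·m clockwise.
Hanging mass: 42 × 9.81 = 412 N down at 1.9 m → arm 1.9 m, τ = 412 × 1.9 = 782.8 N·m clockwise.
Total clockwise load moment = 1454 N·m.
The cable tension T acts at 3.2 m; only its component perpendicular to the bar, T sinθ, produces torque. sin 28° = 0.4695.
Balancing moments: T × 3.2 × 0.4695 = 1454, giving T = 1454 / 1.502 = 968 N.

T ≈ 968 N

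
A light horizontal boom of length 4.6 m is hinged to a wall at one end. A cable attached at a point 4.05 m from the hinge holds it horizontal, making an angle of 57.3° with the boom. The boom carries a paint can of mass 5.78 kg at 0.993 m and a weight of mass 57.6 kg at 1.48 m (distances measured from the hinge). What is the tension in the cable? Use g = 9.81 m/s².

Taking torques about the hinge:
Paint can: 5.78 × 9.81 = 56.7 N down at 0.993 m → arm 0.993 m, τ = 56.7 × 0.993 = 56.3 N·m clockwise.
Weight: 57.6 × 9.81 = 565.1 N down at 1.48 m → arm 1.48 m, τ = 565.1 × 1.48 = 836.3 N·m clockwise.
Total clockwise load moment = 892.6 N·m.
The cable tension T acts at 4.05 m; only its component perpendicular to the boom, T sinθ, produces torque. sin 57.3° = 0.8415.
Στ = 0 ⇒ T × 4.05 × 0.8415 = 892.6 ⇒ T = 892.6 / 3.408 = 262 N.

T ≈ 262 N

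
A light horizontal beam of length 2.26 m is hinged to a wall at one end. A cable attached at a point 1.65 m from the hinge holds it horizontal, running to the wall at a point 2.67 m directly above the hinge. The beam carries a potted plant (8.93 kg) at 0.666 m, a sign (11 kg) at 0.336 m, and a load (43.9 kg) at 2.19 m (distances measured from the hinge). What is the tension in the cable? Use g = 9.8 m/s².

T ≈ 739 N

Choose the hinge as the axis so the unknown hinge reaction has zero arm there.
Potted plant: 8.93 × 9.8 = 87.51 N down at 0.666 m → arm 0.666 m, τ = 87.51 × 0.666 = 58.28 N·m clockwise.
Sign: 11 × 9.8 = 107.8 N down at 0.336 m → arm 0.336 m, τ = 107.8 × 0.336 = 36.22 N·m clockwise.
Load: 43.9 × 9.8 = 430.2 N down at 2.19 m → arm 2.19 m, τ = 430.2 × 2.19 = 942.1 N·m clockwise.
Total clockwise load moment = 1037 N·m.
The cable tension T acts at 1.65 m; only its component perpendicular to the beam, T sinθ, produces torque. sinθ = h/√(h²+d²) = 2.67/√(2.67²+1.65²) = 0.8507.
For rotational equilibrium, T × 1.65 × 0.8507 = 1037, so T = 1037 / 1.404 = 739 N.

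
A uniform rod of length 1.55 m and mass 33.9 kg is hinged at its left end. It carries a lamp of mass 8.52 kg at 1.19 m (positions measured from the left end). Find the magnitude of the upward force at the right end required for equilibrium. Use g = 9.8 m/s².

Taking torques about the left end:
Beam weight: 33.9 × 9.8 = 332.2 N down at 0.775 m → arm 0.775 m, τ = 332.2 × 0.775 = 257.5 N·m clockwise.
Lamp: 8.52 × 9.8 = 83.5 N down at 1.19 m → arm 1.19 m, τ = 83.5 × 1.19 = 99.36 N·m clockwise.
Net moment of the loads = 356.9 N·m clockwise.
The upward force F acts at the right end, arm 1.55 m, giving F × 1.55 counterclockwise.
Στ = 0 ⇒ F × 1.55 = 356.9 ⇒ F = 356.9 / 1.55 = 230 N.

F ≈ 230 N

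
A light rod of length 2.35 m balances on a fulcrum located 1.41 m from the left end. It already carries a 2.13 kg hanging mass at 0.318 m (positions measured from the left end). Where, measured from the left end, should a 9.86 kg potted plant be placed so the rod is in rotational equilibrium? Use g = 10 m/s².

Take moments about the fulcrum (at 1.41 m from the left end).
Hanging mass: 2.13 × 10 = 21.3 N down at 0.318 m → arm 1.092 m, τ = 21.3 × 1.092 = 23.26 N·m counterclockwise.
Net moment of existing loads = 23.26 N·m counterclockwise.
The potted plant weighs 9.86 × 10 = 98.6 N and must supply an equal clockwise moment, so its lever arm about the fulcrum is 23.26 / 98.6 = 0.236 m.
That puts it at 1.41 + 0.236 = 1.65 m from the left end.

x ≈ 1.65 m from the left end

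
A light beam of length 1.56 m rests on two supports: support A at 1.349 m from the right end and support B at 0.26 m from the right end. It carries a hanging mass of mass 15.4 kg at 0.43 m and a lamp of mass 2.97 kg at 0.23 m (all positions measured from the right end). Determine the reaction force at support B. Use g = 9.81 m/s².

R_B ≈ 157 N

Take moments about support A.
Hanging mass: 15.4 × 9.81 = 151.1 N down at 0.43 m → arm 0.919 m, τ = 151.1 × 0.919 = 138.9 N·m clockwise.
Lamp: 2.97 × 9.81 = 29.14 N down at 0.23 m → arm 1.119 m, τ = 29.14 × 1.119 = 32.61 N·m clockwise.
Net load moment about support A = 171.5 N·m clockwise.
Reaction R at support B is upward at 0.26 m, arm 1.089 m → moment R × 1.089 counterclockwise.
Balancing moments: R × 1.089 = 171.5, giving R = 157 N.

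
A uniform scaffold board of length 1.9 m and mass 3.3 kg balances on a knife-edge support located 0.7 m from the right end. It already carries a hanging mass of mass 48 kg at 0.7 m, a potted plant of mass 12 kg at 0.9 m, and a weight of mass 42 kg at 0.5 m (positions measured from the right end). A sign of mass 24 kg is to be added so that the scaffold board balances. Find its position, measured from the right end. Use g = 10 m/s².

Take moments about the knife-edge support (at 0.7 m from the right end).
Beam weight: 3.3 × 10 = 33 N down at 0.95 m → arm 0.25 m, τ = 33 × 0.25 = 8.25 N·m counterclockwise.
Hanging mass: acts at the knife-edge support, moment arm 0 → no torque.
Potted plant: 12 × 10 = 120 N down at 0.9 m → arm 0.2 m, τ = 120 × 0.2 = 24 N·m counterclockwise.
Weight: 42 × 10 = 420 N down at 0.5 m → arm 0.2 m, τ = 420 × 0.2 = 84 N·m clockwise.
Net moment of existing loads = 51.75 N·m clockwise.
The sign weighs 24 × 10 = 240 N and must supply an equal counterclockwise moment, so its lever arm about the knife-edge support is 51.75 / 240 = 0.216 m.
That puts it at 0.7 + 0.216 = 0.916 m from the right end.

x ≈ 0.916 m from the right end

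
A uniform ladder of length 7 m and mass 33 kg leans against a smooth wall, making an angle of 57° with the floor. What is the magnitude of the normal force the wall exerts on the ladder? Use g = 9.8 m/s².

N_wall ≈ 105 N

Take moments about the foot of the ladder.
Ladder weight 33×9.8 = 323.4 N acts at 3.5 m along the ladder; its horizontal arm is 3.5·cos57° = 1.906 m → τ = 616.4 N·m clockwise.
Wall normal N acts horizontally at the top; its moment arm is the height L sinθ = 7·sin57° = 5.871 m, counterclockwise.
Setting net torque to zero: N × 5.871 = 616.4 → N = 105 N.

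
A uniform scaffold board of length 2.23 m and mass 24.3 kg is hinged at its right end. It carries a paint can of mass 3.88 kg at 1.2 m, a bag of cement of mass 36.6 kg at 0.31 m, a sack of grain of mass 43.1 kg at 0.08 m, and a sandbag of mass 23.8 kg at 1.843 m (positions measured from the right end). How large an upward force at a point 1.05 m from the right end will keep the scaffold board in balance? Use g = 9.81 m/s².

Taking torques about the right end:
Beam weight: 24.3 × 9.81 = 238.4 N down at 1.115 m → arm 1.115 m, τ = 238.4 × 1.115 = 265.8 N·m counterclockwise.
Paint can: 3.88 × 9.81 = 38.06 N down at 1.2 m → arm 1.2 m, τ = 38.06 × 1.2 = 45.67 N·m counterclockwise.
Bag of cement: 36.6 × 9.81 = 359 N down at 0.31 m → arm 0.31 m, τ = 359 × 0.31 = 111.3 N·m counterclockwise.
Sack of grain: 43.1 × 9.81 = 422.8 N down at 0.08 m → arm 0.08 m, τ = 422.8 × 0.08 = 33.82 N·m counterclockwise.
Sandbag: 23.8 × 9.81 = 233.5 N down at 1.843 m → arm 1.843 m, τ = 233.5 × 1.843 = 430.3 N·m counterclockwise.
Net moment of the loads = 886.9 N·m counterclockwise.
The upward force F acts at a point 1.05 m from the right end, arm 1.05 m, giving F × 1.05 clockwise.
Στ = 0 ⇒ F × 1.05 = 886.9 ⇒ F = 886.9 / 1.05 = 845 N.

F ≈ 845 N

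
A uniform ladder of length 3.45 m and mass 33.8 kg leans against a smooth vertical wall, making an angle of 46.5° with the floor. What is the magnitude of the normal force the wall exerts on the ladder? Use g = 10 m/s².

N_wall ≈ 160 N

Take moments about the foot of the ladder.
Ladder weight 33.8×10 = 338 N acts at 1.725 m along the ladder; its horizontal arm is 1.725·cos46.5° = 1.187 m → τ = 401.2 N·m clockwise.
Wall normal N acts horizontally at the top; its moment arm is the height L sinθ = 3.45·sin46.5° = 2.503 m, counterclockwise.
Setting net torque to zero: N × 2.503 = 401.2 → N = 160 N.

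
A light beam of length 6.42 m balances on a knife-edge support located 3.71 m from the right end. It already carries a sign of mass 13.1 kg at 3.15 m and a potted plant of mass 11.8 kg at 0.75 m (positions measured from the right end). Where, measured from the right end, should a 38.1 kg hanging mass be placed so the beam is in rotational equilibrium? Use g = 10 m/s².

Take moments about the knife-edge support (at 3.71 m from the right end).
Sign: 13.1 × 10 = 131 N down at 3.15 m → arm 0.56 m, τ = 131 × 0.56 = 73.36 N·m clockwise.
Potted plant: 11.8 × 10 = 118 N down at 0.75 m → arm 2.96 m, τ = 118 × 2.96 = 349.3 N·m clockwise.
Net moment of existing loads = 422.7 N·m clockwise.
The hanging mass weighs 38.1 × 10 = 381 N and must supply an equal counterclockwise moment, so its lever arm about the knife-edge support is 422.7 / 381 = 1.11 m.
That puts it at 3.71 + 1.11 = 4.82 m from the right end.

x ≈ 4.82 m from the right end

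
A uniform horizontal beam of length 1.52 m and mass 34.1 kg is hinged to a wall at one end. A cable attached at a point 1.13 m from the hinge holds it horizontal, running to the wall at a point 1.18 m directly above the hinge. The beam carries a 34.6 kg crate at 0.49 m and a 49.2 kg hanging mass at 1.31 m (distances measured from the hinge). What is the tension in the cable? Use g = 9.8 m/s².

Taking torques about the hinge:
Beam weight: 34.1 × 9.8 = 334.2 N down at 0.76 m → arm 0.76 m, τ = 334.2 × 0.76 = 254 N·m clockwise.
Crate: 34.6 × 9.8 = 339.1 N down at 0.49 m → arm 0.49 m, τ = 339.1 × 0.49 = 166.2 N·m clockwise.
Hanging mass: 49.2 × 9.8 = 482.2 N down at 1.31 m → arm 1.31 m, τ = 482.2 × 1.31 = 631.7 N·m clockwise.
Total clockwise load moment = 1052 N·m.
The cable tension T acts at 1.13 m; only its component perpendicular to the beam, T sinθ, produces torque. sinθ = h/√(h²+d²) = 1.18/√(1.18²+1.13²) = 0.7222.
Setting net torque to zero: T × 1.13 × 0.7222 = 1052 → T = 1052 / 0.8161 = 1290 N.

T ≈ 1290 N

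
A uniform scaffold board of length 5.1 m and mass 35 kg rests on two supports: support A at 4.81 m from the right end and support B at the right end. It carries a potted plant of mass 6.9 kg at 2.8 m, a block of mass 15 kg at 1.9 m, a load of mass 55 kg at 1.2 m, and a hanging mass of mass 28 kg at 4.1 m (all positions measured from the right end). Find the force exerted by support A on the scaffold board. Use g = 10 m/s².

R_A ≈ 661 N

Sum moments about support B (its reaction then has zero moment arm).
Beam weight: 35 × 10 = 350 N down at 2.55 m → arm 2.55 m, τ = 350 × 2.55 = 892.5 N·m counterclockwise.
Potted plant: 6.9 × 10 = 69 N down at 2.8 m → arm 2.8 m, τ = 69 × 2.8 = 193.2 N·m counterclockwise.
Block: 15 × 10 = 150 N down at 1.9 m → arm 1.9 m, τ = 150 × 1.9 = 285 N·m counterclockwise.
Load: 55 × 10 = 550 N down at 1.2 m → arm 1.2 m, τ = 550 × 1.2 = 660 N·m counterclockwise.
Hanging mass: 28 × 10 = 280 N down at 4.1 m → arm 4.1 m, τ = 280 × 4.1 = 1148 N·m counterclockwise.
Net load moment about support B = 3179 N·m counterclockwise.
Reaction R at support A is upward at 4.81 m, arm 4.81 m → moment R × 4.81 clockwise.
Setting net torque to zero: R × 4.81 = 3179 → R = 661 N.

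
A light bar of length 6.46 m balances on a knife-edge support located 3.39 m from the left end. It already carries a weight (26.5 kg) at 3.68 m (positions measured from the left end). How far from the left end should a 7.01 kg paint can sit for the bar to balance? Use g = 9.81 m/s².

x ≈ 2.29 m from the left end

Sum moments about the knife-edge support (at 3.39 m from the left end) (the support reaction has zero arm there).
Weight: 26.5 × 9.81 = 260 N down at 3.68 m → arm 0.29 m, τ = 260 × 0.29 = 75.4 N·m clockwise.
Net moment of existing loads = 75.4 N·m clockwise.
The paint can weighs 7.01 × 9.81 = 68.77 N and must supply an equal counterclockwise moment, so its lever arm about the knife-edge support is 75.4 / 68.77 = 1.1 m.
That puts it at 3.39 − 1.1 = 2.29 m from the left end.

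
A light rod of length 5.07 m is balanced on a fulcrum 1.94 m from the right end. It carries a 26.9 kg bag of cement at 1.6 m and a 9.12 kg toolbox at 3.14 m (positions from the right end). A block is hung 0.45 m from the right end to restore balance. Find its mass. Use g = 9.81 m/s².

About the fulcrum (at 1.94 m from the right end):
Bag of cement: 26.9 × 9.81 = 263.9 N down at 1.6 m → arm 0.34 m, τ = 263.9 × 0.34 = 89.73 N·m clockwise.
Toolbox: 9.12 × 9.81 = 89.47 N down at 3.14 m → arm 1.2 m, τ = 89.47 × 1.2 = 107.4 N·m counterclockwise.
Net moment of known loads = 17.67 N·m counterclockwise.
An unknown mass m at 0.45 m has arm 1.49 m; its moment is m·g·1.49 clockwise.
Setting net torque to zero: m × 9.81 × 1.49 = 17.67 → m = 17.67 / (9.81 × 1.49) = 1.21 kg.

m ≈ 1.21 kg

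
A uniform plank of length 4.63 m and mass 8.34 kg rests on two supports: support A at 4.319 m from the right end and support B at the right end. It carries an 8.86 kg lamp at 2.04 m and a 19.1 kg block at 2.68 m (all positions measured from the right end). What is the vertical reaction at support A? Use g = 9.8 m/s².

About support B:
Beam weight: 8.34 × 9.8 = 81.73 N down at 2.315 m → arm 2.315 m, τ = 81.73 × 2.315 = 189.2 N·m counterclockwise.
Lamp: 8.86 × 9.8 = 86.83 N down at 2.04 m → arm 2.04 m, τ = 86.83 × 2.04 = 177.1 N·m counterclockwise.
Block: 19.1 × 9.8 = 187.2 N down at 2.68 m → arm 2.68 m, τ = 187.2 × 2.68 = 501.7 N·m counterclockwise.
Net load moment about support B = 868 N·m counterclockwise.
Reaction R at support A is upward at 4.319 m, arm 4.319 m → moment R × 4.319 clockwise.
For rotational equilibrium, R × 4.319 = 868, so R = 201 N.

R_A ≈ 201 N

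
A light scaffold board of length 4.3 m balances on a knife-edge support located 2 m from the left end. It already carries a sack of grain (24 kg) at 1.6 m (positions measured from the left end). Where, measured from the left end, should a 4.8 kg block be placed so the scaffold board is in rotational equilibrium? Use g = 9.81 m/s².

x ≈ 4 m from the left end

About the knife-edge support (at 2 m from the left end):
Sack of grain: 24 × 9.81 = 235.4 N down at 1.6 m → arm 0.4 m, τ = 235.4 × 0.4 = 94.16 N·m counterclockwise.
Net moment of existing loads = 94.16 N·m counterclockwise.
The block weighs 4.8 × 9.81 = 47.09 N and must supply an equal clockwise moment, so its lever arm about the knife-edge support is 94.16 / 47.09 = 2 m.
That puts it at 2 + 2 = 4 m from the left end.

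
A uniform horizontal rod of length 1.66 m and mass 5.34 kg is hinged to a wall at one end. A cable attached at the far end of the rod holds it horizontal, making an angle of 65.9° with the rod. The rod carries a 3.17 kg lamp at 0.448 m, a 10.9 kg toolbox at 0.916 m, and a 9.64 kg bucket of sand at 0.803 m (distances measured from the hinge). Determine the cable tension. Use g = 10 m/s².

T ≈ 156 N

Take moments about the hinge.
Beam weight: 5.34 × 10 = 53.4 N down at 0.83 m → arm 0.83 m, τ = 53.4 × 0.83 = 44.32 N·m clockwise.
Lamp: 3.17 × 10 = 31.7 N down at 0.448 m → arm 0.448 m, τ = 31.7 × 0.448 = 14.2 N·m clockwise.
Toolbox: 10.9 × 10 = 109 N down at 0.916 m → arm 0.916 m, τ = 109 × 0.916 = 99.84 N·m clockwise.
Bucket of sand: 9.64 × 10 = 96.4 N down at 0.803 m → arm 0.803 m, τ = 96.4 × 0.803 = 77.41 N·m clockwise.
Total clockwise load moment = 235.8 N·m.
The cable tension T acts at 1.66 m; only its component perpendicular to the rod, T sinθ, produces torque. sin 65.9° = 0.9128.
Setting net torque to zero: T × 1.66 × 0.9128 = 235.8 → T = 235.8 / 1.515 = 156 N.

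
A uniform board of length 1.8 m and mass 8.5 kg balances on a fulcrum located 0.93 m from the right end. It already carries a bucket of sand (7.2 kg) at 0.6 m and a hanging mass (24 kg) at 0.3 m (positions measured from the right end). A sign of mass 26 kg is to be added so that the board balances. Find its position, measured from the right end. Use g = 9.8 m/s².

x ≈ 1.61 m from the right end

Sum moments about the fulcrum (at 0.93 m from the right end) (the support reaction has zero arm there).
Beam weight: 8.5 × 9.8 = 83.3 N down at 0.9 m → arm 0.03 m, τ = 83.3 × 0.03 = 2.499 N·m clockwise.
Bucket of sand: 7.2 × 9.8 = 70.56 N down at 0.6 m → arm 0.33 m, τ = 70.56 × 0.33 = 23.28 N·m clockwise.
Hanging mass: 24 × 9.8 = 235.2 N down at 0.3 m → arm 0.63 m, τ = 235.2 × 0.63 = 148.2 N·m clockwise.
Net moment of existing loads = 174 N·m clockwise.
The sign weighs 26 × 9.8 = 254.8 N and must supply an equal counterclockwise moment, so its lever arm about the fulcrum is 174 / 254.8 = 0.683 m.
That puts it at 0.93 + 0.683 = 1.61 m from the right end.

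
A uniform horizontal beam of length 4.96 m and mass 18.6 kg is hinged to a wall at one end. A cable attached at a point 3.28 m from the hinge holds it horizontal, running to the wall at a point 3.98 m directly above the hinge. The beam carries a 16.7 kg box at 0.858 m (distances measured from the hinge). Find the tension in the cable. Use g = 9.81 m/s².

Choose the hinge as the axis so the unknown hinge reaction has zero arm there.
Beam weight: 18.6 × 9.81 = 182.5 N down at 2.48 m → arm 2.48 m, τ = 182.5 × 2.48 = 452.6 N·m clockwise.
Box: 16.7 × 9.81 = 163.8 N down at 0.858 m → arm 0.858 m, τ = 163.8 × 0.858 = 140.5 N·m clockwise.
Total clockwise load moment = 593.1 N·m.
The cable tension T acts at 3.28 m; only its component perpendicular to the beam, T sinθ, produces torque. sinθ = h/√(h²+d²) = 3.98/√(3.98²+3.28²) = 0.7717.
For rotational equilibrium, T × 3.28 × 0.7717 = 593.1, so T = 593.1 / 2.531 = 234 N.

T ≈ 234 N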